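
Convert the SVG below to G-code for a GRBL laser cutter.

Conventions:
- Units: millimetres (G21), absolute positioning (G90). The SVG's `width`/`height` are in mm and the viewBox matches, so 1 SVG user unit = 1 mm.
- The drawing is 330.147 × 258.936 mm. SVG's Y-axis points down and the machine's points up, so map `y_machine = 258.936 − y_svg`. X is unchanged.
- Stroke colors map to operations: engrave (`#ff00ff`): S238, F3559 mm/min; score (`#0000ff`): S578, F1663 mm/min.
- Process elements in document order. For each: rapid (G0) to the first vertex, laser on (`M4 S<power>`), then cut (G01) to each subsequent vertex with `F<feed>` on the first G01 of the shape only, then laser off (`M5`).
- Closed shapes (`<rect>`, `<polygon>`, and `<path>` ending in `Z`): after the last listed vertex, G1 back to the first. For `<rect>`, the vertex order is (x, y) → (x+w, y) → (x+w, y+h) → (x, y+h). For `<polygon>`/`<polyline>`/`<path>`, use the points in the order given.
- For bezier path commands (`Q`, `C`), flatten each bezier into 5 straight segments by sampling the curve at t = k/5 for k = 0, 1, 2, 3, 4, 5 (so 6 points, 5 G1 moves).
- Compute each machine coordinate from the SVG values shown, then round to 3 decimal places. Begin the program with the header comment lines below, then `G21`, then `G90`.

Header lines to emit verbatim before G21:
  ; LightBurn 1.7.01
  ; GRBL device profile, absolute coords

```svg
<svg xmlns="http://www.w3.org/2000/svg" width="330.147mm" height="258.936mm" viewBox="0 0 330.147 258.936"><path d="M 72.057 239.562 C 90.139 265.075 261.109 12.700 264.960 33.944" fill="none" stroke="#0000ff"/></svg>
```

viewBox `0 0 330.147 258.936` with mm width/height → 1 unit = 1 mm. Flip: y_m = 258.936 − y_svg.

**Shape 1** — `<path>` cubic bezier, stroke `#0000ff` → score (S578, F1663). Control points (SVG): P0=(72.057,239.562), P1=(90.139,265.075), P2=(261.109,12.700), P3=(264.960,33.944); sampled at t=k/5. Machine vertices: (72.057,19.374) → (98.693,33.001) → (146.661,86.848) → (200.602,154.444) → (245.155,209.316) → (264.960,224.992). Open path.

; LightBurn 1.7.01
; GRBL device profile, absolute coords
G21
G90
G0 X72.057 Y19.374
M4 S578
G01 X98.693 Y33.001 F1663
G01 X146.661 Y86.848
G01 X200.602 Y154.444
G01 X245.155 Y209.316
G01 X264.960 Y224.992
M5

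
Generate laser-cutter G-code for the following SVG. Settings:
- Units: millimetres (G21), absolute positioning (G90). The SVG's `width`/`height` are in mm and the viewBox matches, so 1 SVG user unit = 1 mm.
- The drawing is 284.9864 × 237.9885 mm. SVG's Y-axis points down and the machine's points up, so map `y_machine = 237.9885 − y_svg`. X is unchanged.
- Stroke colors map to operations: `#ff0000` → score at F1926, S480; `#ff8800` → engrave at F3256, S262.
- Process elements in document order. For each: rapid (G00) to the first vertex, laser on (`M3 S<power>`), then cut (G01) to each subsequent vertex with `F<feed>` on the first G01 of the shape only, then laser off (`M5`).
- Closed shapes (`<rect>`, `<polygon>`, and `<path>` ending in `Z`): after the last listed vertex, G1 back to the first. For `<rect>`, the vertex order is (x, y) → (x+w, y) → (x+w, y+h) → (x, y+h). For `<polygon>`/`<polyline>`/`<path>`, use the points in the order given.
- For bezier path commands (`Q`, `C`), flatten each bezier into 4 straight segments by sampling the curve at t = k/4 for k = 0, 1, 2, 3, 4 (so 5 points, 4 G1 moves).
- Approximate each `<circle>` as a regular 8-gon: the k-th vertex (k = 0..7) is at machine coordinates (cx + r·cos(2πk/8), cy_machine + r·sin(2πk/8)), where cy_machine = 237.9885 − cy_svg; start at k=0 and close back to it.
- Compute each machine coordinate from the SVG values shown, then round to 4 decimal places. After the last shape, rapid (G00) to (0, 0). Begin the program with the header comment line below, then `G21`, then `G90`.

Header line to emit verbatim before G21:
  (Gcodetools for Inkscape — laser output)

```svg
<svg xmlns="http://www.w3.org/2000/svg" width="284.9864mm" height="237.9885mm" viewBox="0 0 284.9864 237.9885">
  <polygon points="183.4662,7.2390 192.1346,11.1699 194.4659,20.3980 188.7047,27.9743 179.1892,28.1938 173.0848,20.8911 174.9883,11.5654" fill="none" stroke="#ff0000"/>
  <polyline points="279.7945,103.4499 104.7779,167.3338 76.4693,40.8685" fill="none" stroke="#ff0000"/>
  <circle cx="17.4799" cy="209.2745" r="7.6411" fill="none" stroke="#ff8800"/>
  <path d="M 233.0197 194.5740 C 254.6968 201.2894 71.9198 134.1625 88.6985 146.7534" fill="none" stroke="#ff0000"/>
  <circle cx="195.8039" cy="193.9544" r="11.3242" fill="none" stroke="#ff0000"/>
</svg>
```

(Gcodetools for Inkscape — laser output)
G21
G90
G00 X183.4662 Y230.7495
M3 S480
G01 X192.1346 Y226.8186 F1926
G01 X194.4659 Y217.5905
G01 X188.7047 Y210.0142
G01 X179.1892 Y209.7947
G01 X173.0848 Y217.0974
G01 X174.9883 Y226.4231
G01 X183.4662 Y230.7495
M5
G00 X279.7945 Y134.5386
M3 S480
G01 X104.7779 Y70.6547 F1926
G01 X76.4693 Y197.1200
M5
G00 X25.1210 Y28.7140
M3 S262
G01 X22.8830 Y34.1171 F3256
G01 X17.4799 Y36.3551
G01 X12.0768 Y34.1171
G01 X9.8388 Y28.7140
G01 X12.0768 Y23.3109
G01 X17.4799 Y21.0729
G01 X22.8830 Y23.3109
G01 X25.1210 Y28.7140
M5
G00 X233.0197 Y43.4145
M3 S480
G01 X217.2550 Y49.8240 F1926
G01 X162.6960 Y69.5281
G01 X107.2185 Y88.1306
G01 X88.6985 Y91.2351
M5
G00 X207.1281 Y44.0341
M3 S480
G01 X203.8113 Y52.0415 F1926
G01 X195.8039 Y55.3583
G01 X187.7965 Y52.0415
G01 X184.4797 Y44.0341
G01 X187.7965 Y36.0267
G01 X195.8039 Y32.7099
G01 X203.8113 Y36.0267
G01 X207.1281 Y44.0341
M5
G00 X0.0000 Y0.0000

1 u = 1 mm; y_m = 237.9885 − y.

[1] `<polygon>` regular polygon, #ff0000→score S480 F1926: (183.4662,230.7495) → (192.1346,226.8186) → (194.4659,217.5905) → (188.7047,210.0142) → (179.1892,209.7947) → (173.0848,217.0974) → (174.9883,226.4231) → (183.4662,230.7495) (closed)

[2] `<polyline>` open polyline, #ff0000→score S480 F1926: (279.7945,134.5386) → (104.7779,70.6547) → (76.4693,197.1200)

[3] `<circle>` circle, #ff8800→engrave S262 F3256: (25.1210,28.7140) → (22.8830,34.1171) → (17.4799,36.3551) → (12.0768,34.1171) → (9.8388,28.7140) → (12.0768,23.3109) → (17.4799,21.0729) → (22.8830,23.3109) → (25.1210,28.7140) (closed)

[4] `<path>` cubic bezier, #ff0000→score S480 F1926: (233.0197,43.4145) → (217.2550,49.8240) → (162.6960,69.5281) → (107.2185,88.1306) → (88.6985,91.2351)

[5] `<circle>` circle, #ff0000→score S480 F1926: (207.1281,44.0341) → (203.8113,52.0415) → (195.8039,55.3583) → (187.7965,52.0415) → (184.4797,44.0341) → (187.7965,36.0267) → (195.8039,32.7099) → (203.8113,36.0267) → (207.1281,44.0341) (closed)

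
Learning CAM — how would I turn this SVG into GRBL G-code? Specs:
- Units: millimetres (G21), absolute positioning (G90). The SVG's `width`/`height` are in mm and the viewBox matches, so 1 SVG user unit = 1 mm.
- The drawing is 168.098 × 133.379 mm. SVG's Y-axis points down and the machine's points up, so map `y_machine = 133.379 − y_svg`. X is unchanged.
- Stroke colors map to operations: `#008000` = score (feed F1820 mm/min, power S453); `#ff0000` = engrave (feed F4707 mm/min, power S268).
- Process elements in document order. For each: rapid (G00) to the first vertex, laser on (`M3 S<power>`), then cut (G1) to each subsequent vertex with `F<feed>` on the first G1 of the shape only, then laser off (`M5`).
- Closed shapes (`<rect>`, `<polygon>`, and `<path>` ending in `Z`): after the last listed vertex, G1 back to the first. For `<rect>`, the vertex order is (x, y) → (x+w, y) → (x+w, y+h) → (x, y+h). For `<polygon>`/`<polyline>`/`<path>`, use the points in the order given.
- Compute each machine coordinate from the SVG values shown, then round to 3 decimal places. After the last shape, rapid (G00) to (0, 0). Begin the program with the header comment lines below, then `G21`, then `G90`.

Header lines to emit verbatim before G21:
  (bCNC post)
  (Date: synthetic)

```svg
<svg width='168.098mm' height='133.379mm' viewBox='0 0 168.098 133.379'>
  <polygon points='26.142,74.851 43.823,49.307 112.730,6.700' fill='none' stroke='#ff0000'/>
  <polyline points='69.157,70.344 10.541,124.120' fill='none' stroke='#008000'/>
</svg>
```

viewBox `0 0 168.098 133.379` with mm width/height → 1 unit = 1 mm. Flip: y_m = 133.379 − y_svg.

**Shape 1** — `<polygon>` closed polygon, stroke `#ff0000` → engrave (S268, F4707). Machine vertices: (26.142,58.528) → (43.823,84.072) → (112.730,126.679) → (26.142,58.528). Closed: final G1 returns to the first vertex.

**Shape 2** — `<polyline>` line segment, stroke `#008000` → score (S453, F1820). Machine vertices: (69.157,63.035) → (10.541,9.259). Open path.

(bCNC post)
(Date: synthetic)
G21
G90
G00 X26.142 Y58.528
M3 S268
G1 X43.823 Y84.072 F4707
G1 X112.730 Y126.679
G1 X26.142 Y58.528
M5
G00 X69.157 Y63.035
M3 S453
G1 X10.541 Y9.259 F1820
M5
G00 X0.000 Y0.000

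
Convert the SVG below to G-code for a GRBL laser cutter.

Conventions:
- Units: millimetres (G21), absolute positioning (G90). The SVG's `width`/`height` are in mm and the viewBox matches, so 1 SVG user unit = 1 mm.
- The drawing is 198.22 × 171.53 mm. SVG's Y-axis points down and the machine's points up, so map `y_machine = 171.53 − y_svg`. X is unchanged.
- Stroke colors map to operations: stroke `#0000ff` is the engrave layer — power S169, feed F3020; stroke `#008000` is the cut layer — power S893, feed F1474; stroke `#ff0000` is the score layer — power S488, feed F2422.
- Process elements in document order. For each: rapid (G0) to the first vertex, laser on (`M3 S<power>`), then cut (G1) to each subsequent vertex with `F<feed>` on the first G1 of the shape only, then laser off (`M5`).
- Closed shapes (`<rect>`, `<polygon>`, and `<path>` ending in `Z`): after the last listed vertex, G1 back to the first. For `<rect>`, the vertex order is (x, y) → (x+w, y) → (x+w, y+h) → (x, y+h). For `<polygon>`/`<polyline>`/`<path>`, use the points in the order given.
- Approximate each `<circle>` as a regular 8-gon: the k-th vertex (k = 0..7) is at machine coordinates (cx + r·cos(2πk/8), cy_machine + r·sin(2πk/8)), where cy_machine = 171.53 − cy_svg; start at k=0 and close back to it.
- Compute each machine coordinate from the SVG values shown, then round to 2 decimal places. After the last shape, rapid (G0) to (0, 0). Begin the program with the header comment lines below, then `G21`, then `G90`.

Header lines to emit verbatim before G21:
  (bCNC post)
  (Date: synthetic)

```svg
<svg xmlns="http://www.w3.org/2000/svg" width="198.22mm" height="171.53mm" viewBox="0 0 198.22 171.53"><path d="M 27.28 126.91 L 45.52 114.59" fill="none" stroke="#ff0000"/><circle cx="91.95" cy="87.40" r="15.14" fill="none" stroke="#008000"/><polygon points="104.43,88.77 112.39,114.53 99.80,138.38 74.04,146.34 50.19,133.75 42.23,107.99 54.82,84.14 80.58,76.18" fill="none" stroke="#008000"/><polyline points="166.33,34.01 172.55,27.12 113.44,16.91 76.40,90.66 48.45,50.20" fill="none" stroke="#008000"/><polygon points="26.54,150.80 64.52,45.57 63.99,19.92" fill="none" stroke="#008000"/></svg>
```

(bCNC post)
(Date: synthetic)
G21
G90
G0 X27.28 Y44.62
M3 S488
G1 X45.52 Y56.94 F2422
M5
G0 X107.09 Y84.13
M3 S893
G1 X102.66 Y94.84 F1474
G1 X91.95 Y99.27
G1 X81.24 Y94.84
G1 X76.81 Y84.13
G1 X81.24 Y73.42
G1 X91.95 Y68.99
G1 X102.66 Y73.42
G1 X107.09 Y84.13
M5
G0 X104.43 Y82.76
M3 S893
G1 X112.39 Y57.00 F1474
G1 X99.80 Y33.15
G1 X74.04 Y25.19
G1 X50.19 Y37.78
G1 X42.23 Y63.54
G1 X54.82 Y87.39
G1 X80.58 Y95.35
G1 X104.43 Y82.76
M5
G0 X166.33 Y137.52
M3 S893
G1 X172.55 Y144.41 F1474
G1 X113.44 Y154.62
G1 X76.40 Y80.87
G1 X48.45 Y121.33
M5
G0 X26.54 Y20.73
M3 S893
G1 X64.52 Y125.96 F1474
G1 X63.99 Y151.61
G1 X26.54 Y20.73
M5
G0 X0.00 Y0.00

1 u = 1 mm; y_m = 171.53 − y.

[1] `<path>` line segment, #ff0000→score S488 F2422: (27.28,44.62) → (45.52,56.94)

[2] `<circle>` circle, #008000→cut S893 F1474: (107.09,84.13) → (102.66,94.84) → (91.95,99.27) → (81.24,94.84) → (76.81,84.13) → (81.24,73.42) → (91.95,68.99) → (102.66,73.42) → (107.09,84.13) (closed)

[3] `<polygon>` regular polygon, #008000→cut S893 F1474: (104.43,82.76) → (112.39,57.00) → (99.80,33.15) → (74.04,25.19) → (50.19,37.78) → (42.23,63.54) → (54.82,87.39) → (80.58,95.35) → (104.43,82.76) (closed)

[4] `<polyline>` open polyline, #008000→cut S893 F1474: (166.33,137.52) → (172.55,144.41) → (113.44,154.62) → (76.40,80.87) → (48.45,121.33)

[5] `<polygon>` closed polygon, #008000→cut S893 F1474: (26.54,20.73) → (64.52,125.96) → (63.99,151.61) → (26.54,20.73) (closed)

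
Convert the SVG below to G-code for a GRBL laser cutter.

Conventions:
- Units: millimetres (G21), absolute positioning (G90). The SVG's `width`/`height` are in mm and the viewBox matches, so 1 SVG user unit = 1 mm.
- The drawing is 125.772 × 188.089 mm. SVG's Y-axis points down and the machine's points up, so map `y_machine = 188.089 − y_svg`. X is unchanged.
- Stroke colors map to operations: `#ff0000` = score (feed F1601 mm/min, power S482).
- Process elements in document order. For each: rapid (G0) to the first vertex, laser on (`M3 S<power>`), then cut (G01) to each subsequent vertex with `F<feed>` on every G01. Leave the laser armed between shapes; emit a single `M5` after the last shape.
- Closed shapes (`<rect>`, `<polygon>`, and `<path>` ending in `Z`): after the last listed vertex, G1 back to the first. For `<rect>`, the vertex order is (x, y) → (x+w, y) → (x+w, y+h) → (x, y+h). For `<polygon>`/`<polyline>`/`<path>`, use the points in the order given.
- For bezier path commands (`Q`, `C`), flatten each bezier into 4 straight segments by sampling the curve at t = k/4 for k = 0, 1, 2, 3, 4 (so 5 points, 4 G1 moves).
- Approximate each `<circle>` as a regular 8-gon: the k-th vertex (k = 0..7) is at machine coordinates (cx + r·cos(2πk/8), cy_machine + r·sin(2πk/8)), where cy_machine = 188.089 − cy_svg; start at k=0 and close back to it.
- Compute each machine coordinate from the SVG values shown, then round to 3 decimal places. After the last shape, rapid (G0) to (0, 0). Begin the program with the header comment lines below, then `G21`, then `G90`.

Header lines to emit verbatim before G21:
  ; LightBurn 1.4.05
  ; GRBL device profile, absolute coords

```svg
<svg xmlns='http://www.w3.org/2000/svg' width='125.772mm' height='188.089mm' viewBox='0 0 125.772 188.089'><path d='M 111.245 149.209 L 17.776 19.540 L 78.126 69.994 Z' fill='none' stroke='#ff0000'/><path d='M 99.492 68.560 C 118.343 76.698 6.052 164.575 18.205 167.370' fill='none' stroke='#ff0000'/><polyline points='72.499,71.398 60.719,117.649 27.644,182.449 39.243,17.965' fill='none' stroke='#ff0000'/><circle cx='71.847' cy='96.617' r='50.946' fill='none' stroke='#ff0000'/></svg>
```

viewBox `0 0 125.772 188.089` with mm width/height → 1 unit = 1 mm. Flip: y_m = 188.089 − y_svg.

**Shape 1** — `<path>` closed polygon, stroke `#ff0000` → score (S482, F1601). Machine vertices: (111.245,38.880) → (17.776,168.549) → (78.126,118.095) → (111.245,38.880). Closed: final G1 returns to the first vertex.

**Shape 2** — `<path>` cubic bezier, stroke `#ff0000` → score (S482, F1601). Control points (SVG): P0=(99.492,68.560), P1=(118.343,76.698), P2=(6.052,164.575), P3=(18.205,167.370); sampled at t=k/4. Machine vertices: (99.492,119.529) → (93.035,101.050) → (61.360,68.120) → (28.430,36.193) → (18.205,20.719). Open path.

**Shape 3** — `<polyline>` open polyline, stroke `#ff0000` → score (S482, F1601). Machine vertices: (72.499,116.691) → (60.719,70.440) → (27.644,5.640) → (39.243,170.124). Open path.

**Shape 4** — `<circle>` circle, stroke `#ff0000` → score (S482, F1601). Machine vertices: (122.793,91.472) → (107.871,127.496) → (71.847,142.418) → (35.823,127.496) → (20.901,91.472) → (35.823,55.448) → (71.847,40.526) → (107.871,55.448) → (122.793,91.472). Closed: final G1 returns to the first vertex.

; LightBurn 1.4.05
; GRBL device profile, absolute coords
G21
G90
G0 X111.245 Y38.880
M3 S482
G01 X17.776 Y168.549 F1601
G01 X78.126 Y118.095 F1601
G01 X111.245 Y38.880 F1601
G0 X99.492 Y119.529
M3 S482
G01 X93.035 Y101.050 F1601
G01 X61.360 Y68.120 F1601
G01 X28.430 Y36.193 F1601
G01 X18.205 Y20.719 F1601
G0 X72.499 Y116.691
M3 S482
G01 X60.719 Y70.440 F1601
G01 X27.644 Y5.640 F1601
G01 X39.243 Y170.124 F1601
G0 X122.793 Y91.472
M3 S482
G01 X107.871 Y127.496 F1601
G01 X71.847 Y142.418 F1601
G01 X35.823 Y127.496 F1601
G01 X20.901 Y91.472 F1601
G01 X35.823 Y55.448 F1601
G01 X71.847 Y40.526 F1601
G01 X107.871 Y55.448 F1601
G01 X122.793 Y91.472 F1601
M5
G0 X0.000 Y0.000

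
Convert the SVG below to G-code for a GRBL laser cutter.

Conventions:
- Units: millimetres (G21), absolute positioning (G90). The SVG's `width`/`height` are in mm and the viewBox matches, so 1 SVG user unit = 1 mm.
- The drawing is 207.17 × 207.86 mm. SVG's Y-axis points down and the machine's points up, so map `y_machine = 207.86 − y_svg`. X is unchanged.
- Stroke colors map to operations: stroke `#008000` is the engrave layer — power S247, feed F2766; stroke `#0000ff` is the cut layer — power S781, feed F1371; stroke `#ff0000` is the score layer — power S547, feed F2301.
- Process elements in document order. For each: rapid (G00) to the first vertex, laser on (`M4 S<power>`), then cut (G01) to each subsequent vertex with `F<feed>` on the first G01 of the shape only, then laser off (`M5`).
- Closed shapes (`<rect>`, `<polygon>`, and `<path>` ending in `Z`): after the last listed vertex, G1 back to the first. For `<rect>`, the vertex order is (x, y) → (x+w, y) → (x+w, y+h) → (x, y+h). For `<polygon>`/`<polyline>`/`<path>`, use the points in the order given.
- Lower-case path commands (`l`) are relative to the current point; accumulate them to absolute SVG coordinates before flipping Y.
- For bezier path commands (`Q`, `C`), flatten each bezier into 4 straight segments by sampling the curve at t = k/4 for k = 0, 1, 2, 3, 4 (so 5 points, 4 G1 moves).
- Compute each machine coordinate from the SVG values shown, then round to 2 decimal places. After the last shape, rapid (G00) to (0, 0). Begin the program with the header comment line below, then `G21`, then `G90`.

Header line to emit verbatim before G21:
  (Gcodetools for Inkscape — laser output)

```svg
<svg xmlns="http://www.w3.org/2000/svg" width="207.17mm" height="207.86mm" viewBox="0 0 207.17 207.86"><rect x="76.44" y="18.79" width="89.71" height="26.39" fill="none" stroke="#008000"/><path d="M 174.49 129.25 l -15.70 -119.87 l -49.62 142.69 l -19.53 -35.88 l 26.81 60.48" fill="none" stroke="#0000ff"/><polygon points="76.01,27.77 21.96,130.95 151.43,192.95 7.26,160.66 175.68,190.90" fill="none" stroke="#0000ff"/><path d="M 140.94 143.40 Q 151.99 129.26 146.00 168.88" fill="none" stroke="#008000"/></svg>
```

(Gcodetools for Inkscape — laser output)
G21
G90
G00 X76.44 Y189.07
M4 S247
G01 X166.15 Y189.07 F2766
G01 X166.15 Y162.68
G01 X76.44 Y162.68
G01 X76.44 Y189.07
M5
G00 X174.49 Y78.61
M4 S781
G01 X158.79 Y198.48 F1371
G01 X109.17 Y55.79
G01 X89.64 Y91.67
G01 X116.45 Y31.19
M5
G00 X76.01 Y180.09
M4 S781
G01 X21.96 Y76.91 F1371
G01 X151.43 Y14.91
G01 X7.26 Y47.20
G01 X175.68 Y16.96
G01 X76.01 Y180.09
M5
G00 X140.94 Y64.46
M4 S247
G01 X145.40 Y68.17 F2766
G01 X147.73 Y65.16
G01 X147.93 Y55.43
G01 X146.00 Y38.98
M5
G00 X0.00 Y0.00

Since the viewBox matches the mm dimensions, user units are millimetres directly. The only transform is the Y-flip y_m = 207.86 − y_svg.

Shape 1 is a rectangle drawn with `<rect>`. Its stroke #008000 means engrave at S247, F2766. After flipping Y the toolpath is (76.44,189.07) → (166.15,189.07) → (166.15,162.68) → (76.44,162.68) → (76.44,189.07), returning to the start.

Shape 2 is a open polyline drawn with `<path>`. Its stroke #0000ff means cut at S781, F1371. After flipping Y the toolpath is (174.49,78.61) → (158.79,198.48) → (109.17,55.79) → (89.64,91.67) → (116.45,31.19).

Shape 3 is a closed polygon drawn with `<polygon>`. Its stroke #0000ff means cut at S781, F1371. After flipping Y the toolpath is (76.01,180.09) → (21.96,76.91) → (151.43,14.91) → (7.26,47.20) → (175.68,16.96) → (76.01,180.09), returning to the start.

Shape 4 is a quadratic bezier drawn with `<path>`. Its stroke #008000 means engrave at S247, F2766. After flipping Y the toolpath is (140.94,64.46) → (145.40,68.17) → (147.73,65.16) → (147.93,55.43) → (146.00,38.98).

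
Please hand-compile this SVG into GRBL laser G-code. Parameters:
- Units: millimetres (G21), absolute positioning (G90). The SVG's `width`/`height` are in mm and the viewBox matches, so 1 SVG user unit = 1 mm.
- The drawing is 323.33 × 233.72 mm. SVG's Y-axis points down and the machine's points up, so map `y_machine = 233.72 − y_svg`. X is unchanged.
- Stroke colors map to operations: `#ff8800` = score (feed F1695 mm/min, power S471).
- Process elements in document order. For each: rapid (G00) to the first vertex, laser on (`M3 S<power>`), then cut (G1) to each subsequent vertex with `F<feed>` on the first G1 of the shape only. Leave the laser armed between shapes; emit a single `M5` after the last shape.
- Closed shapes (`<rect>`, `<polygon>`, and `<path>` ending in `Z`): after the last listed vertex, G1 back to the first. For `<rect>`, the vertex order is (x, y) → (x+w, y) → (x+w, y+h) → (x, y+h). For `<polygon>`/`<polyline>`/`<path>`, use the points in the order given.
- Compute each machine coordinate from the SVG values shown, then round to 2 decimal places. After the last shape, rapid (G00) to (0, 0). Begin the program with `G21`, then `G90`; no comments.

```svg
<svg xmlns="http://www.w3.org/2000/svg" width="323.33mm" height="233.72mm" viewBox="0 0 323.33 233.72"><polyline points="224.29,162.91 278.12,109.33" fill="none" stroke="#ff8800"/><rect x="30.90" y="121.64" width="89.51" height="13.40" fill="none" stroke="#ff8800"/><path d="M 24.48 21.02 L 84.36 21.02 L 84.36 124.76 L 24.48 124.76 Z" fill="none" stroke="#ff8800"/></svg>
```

viewBox `0 0 323.33 233.72` with mm width/height → 1 unit = 1 mm. Flip: y_m = 233.72 − y_svg.

**Shape 1** — `<polyline>` line segment, stroke `#ff8800` → score (S471, F1695). Machine vertices: (224.29,70.81) → (278.12,124.39). Open path.

**Shape 2** — `<rect>` rectangle, stroke `#ff8800` → score (S471, F1695). Machine vertices: (30.90,112.08) → (120.41,112.08) → (120.41,98.68) → (30.90,98.68) → (30.90,112.08). Closed: final G1 returns to the first vertex.

**Shape 3** — `<path>` rectangle, stroke `#ff8800` → score (S471, F1695). Machine vertices: (24.48,212.70) → (84.36,212.70) → (84.36,108.96) → (24.48,108.96) → (24.48,212.70). Closed: final G1 returns to the first vertex.

G21
G90
G00 X224.29 Y70.81
M3 S471
G1 X278.12 Y124.39 F1695
G00 X30.90 Y112.08
M3 S471
G1 X120.41 Y112.08 F1695
G1 X120.41 Y98.68
G1 X30.90 Y98.68
G1 X30.90 Y112.08
G00 X24.48 Y212.70
M3 S471
G1 X84.36 Y212.70 F1695
G1 X84.36 Y108.96
G1 X24.48 Y108.96
G1 X24.48 Y212.70
M5
G00 X0.00 Y0.00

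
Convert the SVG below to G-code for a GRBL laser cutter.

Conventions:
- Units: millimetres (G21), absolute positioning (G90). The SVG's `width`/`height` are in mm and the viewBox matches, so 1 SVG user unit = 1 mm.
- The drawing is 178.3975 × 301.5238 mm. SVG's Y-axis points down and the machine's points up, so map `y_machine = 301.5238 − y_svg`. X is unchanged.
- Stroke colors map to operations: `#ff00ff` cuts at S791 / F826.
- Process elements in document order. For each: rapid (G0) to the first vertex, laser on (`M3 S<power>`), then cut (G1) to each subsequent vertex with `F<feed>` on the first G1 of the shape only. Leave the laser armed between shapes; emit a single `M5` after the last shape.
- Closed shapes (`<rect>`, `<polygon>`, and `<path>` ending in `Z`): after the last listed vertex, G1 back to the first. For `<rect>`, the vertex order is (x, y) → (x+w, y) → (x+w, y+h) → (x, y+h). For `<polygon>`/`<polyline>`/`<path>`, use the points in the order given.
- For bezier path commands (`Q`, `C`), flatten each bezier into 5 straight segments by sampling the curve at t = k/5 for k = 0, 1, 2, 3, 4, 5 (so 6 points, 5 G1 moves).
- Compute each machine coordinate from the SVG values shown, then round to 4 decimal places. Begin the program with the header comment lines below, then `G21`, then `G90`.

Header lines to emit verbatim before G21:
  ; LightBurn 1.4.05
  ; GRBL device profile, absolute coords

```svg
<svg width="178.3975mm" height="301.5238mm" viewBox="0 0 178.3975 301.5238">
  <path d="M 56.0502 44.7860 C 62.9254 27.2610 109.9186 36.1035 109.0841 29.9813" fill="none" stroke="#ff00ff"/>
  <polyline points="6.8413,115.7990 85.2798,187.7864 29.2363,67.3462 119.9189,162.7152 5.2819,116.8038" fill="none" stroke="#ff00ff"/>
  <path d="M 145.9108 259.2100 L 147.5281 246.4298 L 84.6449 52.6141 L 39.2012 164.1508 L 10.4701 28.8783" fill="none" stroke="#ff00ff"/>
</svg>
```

1 u = 1 mm; y_m = 301.5238 − y.

[1] `<path>` cubic bezier, #ff00ff→cut S791 F826: (56.0502,256.7378) → (64.2859,264.4194) → (77.9286,267.7567) → (92.7567,268.7337) → (104.5490,269.3343) → (109.0841,271.5425)

[2] `<polyline>` open polyline, #ff00ff→cut S791 F826: (6.8413,185.7248) → (85.2798,113.7374) → (29.2363,234.1776) → (119.9189,138.8086) → (5.2819,184.7200)

[3] `<path>` open polyline, #ff00ff→cut S791 F826: (145.9108,42.3138) → (147.5281,55.0940) → (84.6449,248.9097) → (39.2012,137.3730) → (10.4701,272.6455)

; LightBurn 1.4.05
; GRBL device profile, absolute coords
G21
G90
G0 X56.0502 Y256.7378
M3 S791
G1 X64.2859 Y264.4194 F826
G1 X77.9286 Y267.7567
G1 X92.7567 Y268.7337
G1 X104.5490 Y269.3343
G1 X109.0841 Y271.5425
G0 X6.8413 Y185.7248
M3 S791
G1 X85.2798 Y113.7374 F826
G1 X29.2363 Y234.1776
G1 X119.9189 Y138.8086
G1 X5.2819 Y184.7200
G0 X145.9108 Y42.3138
M3 S791
G1 X147.5281 Y55.0940 F826
G1 X84.6449 Y248.9097
G1 X39.2012 Y137.3730
G1 X10.4701 Y272.6455
M5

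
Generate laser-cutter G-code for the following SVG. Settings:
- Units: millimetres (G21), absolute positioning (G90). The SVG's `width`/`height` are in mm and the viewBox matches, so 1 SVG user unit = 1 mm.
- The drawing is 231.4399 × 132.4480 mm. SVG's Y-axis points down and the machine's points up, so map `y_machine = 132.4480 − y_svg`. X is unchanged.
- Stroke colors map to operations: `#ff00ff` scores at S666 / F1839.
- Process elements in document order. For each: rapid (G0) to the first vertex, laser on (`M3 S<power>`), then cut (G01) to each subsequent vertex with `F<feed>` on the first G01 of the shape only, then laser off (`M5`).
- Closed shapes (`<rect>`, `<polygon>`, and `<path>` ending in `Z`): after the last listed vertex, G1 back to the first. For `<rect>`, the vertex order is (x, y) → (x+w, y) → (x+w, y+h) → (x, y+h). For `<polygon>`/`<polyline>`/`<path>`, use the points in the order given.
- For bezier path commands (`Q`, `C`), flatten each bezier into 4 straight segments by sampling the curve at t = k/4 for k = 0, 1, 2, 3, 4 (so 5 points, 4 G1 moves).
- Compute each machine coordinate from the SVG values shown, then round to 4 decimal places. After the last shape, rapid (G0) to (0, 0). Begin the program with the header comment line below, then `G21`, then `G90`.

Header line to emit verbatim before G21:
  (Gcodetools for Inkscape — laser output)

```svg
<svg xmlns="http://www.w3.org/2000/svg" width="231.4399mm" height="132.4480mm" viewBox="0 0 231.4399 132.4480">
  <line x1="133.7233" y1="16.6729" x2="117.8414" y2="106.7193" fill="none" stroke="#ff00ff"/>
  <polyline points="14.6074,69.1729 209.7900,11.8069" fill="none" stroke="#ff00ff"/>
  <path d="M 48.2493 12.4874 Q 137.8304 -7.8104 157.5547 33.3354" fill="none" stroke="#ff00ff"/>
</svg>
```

(Gcodetools for Inkscape — laser output)
G21
G90
G0 X133.7233 Y115.7751
M3 S666
G01 X117.8414 Y25.7287 F1839
M5
G0 X14.6074 Y63.2751
M3 S666
G01 X209.7900 Y120.6411 F1839
M5
G0 X48.2493 Y119.9606
M3 S666
G01 X88.6738 Y126.2693 F1839
G01 X120.3662 Y124.8975
G01 X143.3265 Y115.8453
G01 X157.5547 Y99.1126
M5
G0 X0.0000 Y0.0000

Since the viewBox matches the mm dimensions, user units are millimetres directly. The only transform is the Y-flip y_m = 132.4480 − y_svg.

Shape 1 is a line segment drawn with `<line>`. Its stroke #ff00ff means score at S666, F1839. After flipping Y the toolpath is (133.7233,115.7751) → (117.8414,25.7287).

Shape 2 is a line segment drawn with `<polyline>`. Its stroke #ff00ff means score at S666, F1839. After flipping Y the toolpath is (14.6074,63.2751) → (209.7900,120.6411).

Shape 3 is a quadratic bezier drawn with `<path>`. Its stroke #ff00ff means score at S666, F1839. After flipping Y the toolpath is (48.2493,119.9606) → (88.6738,126.2693) → (120.3662,124.8975) → (143.3265,115.8453) → (157.5547,99.1126).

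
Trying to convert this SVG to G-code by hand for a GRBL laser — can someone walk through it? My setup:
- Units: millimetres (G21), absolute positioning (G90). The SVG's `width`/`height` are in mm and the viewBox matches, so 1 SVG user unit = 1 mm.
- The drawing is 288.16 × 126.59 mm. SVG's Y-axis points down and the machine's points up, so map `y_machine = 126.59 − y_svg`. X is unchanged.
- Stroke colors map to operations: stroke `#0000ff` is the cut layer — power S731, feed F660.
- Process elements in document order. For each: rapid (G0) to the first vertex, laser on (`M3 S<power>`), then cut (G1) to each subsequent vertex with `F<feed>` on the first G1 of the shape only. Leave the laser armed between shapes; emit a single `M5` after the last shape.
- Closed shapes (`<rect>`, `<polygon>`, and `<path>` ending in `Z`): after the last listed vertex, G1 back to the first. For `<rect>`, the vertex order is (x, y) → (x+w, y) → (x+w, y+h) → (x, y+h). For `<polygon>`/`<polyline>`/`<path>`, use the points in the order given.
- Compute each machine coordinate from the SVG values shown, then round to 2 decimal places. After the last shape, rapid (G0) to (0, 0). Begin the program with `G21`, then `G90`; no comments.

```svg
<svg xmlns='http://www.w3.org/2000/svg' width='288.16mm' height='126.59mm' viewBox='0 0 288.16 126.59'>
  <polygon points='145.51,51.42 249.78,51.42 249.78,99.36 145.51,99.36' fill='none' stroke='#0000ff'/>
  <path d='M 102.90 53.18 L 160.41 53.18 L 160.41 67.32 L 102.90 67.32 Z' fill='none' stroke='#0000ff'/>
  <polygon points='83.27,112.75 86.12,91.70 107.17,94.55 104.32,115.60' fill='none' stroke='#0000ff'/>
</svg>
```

1 u = 1 mm; y_m = 126.59 − y.

[1] `<polygon>` rectangle, #0000ff→cut S731 F660: (145.51,75.17) → (249.78,75.17) → (249.78,27.23) → (145.51,27.23) → (145.51,75.17) (closed)

[2] `<path>` rectangle, #0000ff→cut S731 F660: (102.90,73.41) → (160.41,73.41) → (160.41,59.27) → (102.90,59.27) → (102.90,73.41) (closed)

[3] `<polygon>` regular polygon, #0000ff→cut S731 F660: (83.27,13.84) → (86.12,34.89) → (107.17,32.04) → (104.32,10.99) → (83.27,13.84) (closed)

G21
G90
G0 X145.51 Y75.17
M3 S731
G1 X249.78 Y75.17 F660
G1 X249.78 Y27.23
G1 X145.51 Y27.23
G1 X145.51 Y75.17
G0 X102.90 Y73.41
M3 S731
G1 X160.41 Y73.41 F660
G1 X160.41 Y59.27
G1 X102.90 Y59.27
G1 X102.90 Y73.41
G0 X83.27 Y13.84
M3 S731
G1 X86.12 Y34.89 F660
G1 X107.17 Y32.04
G1 X104.32 Y10.99
G1 X83.27 Y13.84
M5
G0 X0.00 Y0.00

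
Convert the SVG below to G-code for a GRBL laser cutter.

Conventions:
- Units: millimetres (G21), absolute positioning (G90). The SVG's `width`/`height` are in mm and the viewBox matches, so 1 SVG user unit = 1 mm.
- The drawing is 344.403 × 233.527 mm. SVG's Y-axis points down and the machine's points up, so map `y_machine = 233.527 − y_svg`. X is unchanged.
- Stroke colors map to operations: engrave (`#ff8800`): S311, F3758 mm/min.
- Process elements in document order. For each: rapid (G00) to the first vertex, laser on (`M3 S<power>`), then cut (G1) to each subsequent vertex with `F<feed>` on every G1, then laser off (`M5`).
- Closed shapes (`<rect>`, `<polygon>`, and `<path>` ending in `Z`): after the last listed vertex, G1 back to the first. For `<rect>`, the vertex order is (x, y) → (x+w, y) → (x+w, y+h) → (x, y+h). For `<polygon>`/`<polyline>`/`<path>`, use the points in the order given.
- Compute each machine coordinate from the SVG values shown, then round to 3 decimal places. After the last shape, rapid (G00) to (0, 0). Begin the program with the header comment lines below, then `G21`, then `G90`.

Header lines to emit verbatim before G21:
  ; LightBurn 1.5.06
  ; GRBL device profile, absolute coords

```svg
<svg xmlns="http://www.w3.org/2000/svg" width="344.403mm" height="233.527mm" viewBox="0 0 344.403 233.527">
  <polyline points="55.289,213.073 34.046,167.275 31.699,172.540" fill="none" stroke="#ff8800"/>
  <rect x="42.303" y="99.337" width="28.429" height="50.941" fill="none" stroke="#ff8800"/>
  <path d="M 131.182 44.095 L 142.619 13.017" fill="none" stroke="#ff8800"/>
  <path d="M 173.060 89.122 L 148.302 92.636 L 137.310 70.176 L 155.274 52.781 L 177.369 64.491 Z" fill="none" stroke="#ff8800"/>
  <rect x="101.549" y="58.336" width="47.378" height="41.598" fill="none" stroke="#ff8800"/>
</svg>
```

; LightBurn 1.5.06
; GRBL device profile, absolute coords
G21
G90
G00 X55.289 Y20.454
M3 S311
G1 X34.046 Y66.252 F3758
G1 X31.699 Y60.987 F3758
M5
G00 X42.303 Y134.190
M3 S311
G1 X70.732 Y134.190 F3758
G1 X70.732 Y83.249 F3758
G1 X42.303 Y83.249 F3758
G1 X42.303 Y134.190 F3758
M5
G00 X131.182 Y189.432
M3 S311
G1 X142.619 Y220.510 F3758
M5
G00 X173.060 Y144.405
M3 S311
G1 X148.302 Y140.891 F3758
G1 X137.310 Y163.351 F3758
G1 X155.274 Y180.746 F3758
G1 X177.369 Y169.036 F3758
G1 X173.060 Y144.405 F3758
M5
G00 X101.549 Y175.191
M3 S311
G1 X148.927 Y175.191 F3758
G1 X148.927 Y133.593 F3758
G1 X101.549 Y133.593 F3758
G1 X101.549 Y175.191 F3758
M5
G00 X0.000 Y0.000

Since the viewBox matches the mm dimensions, user units are millimetres directly. The only transform is the Y-flip y_m = 233.527 − y_svg.

Shape 1 is a open polyline drawn with `<polyline>`. Its stroke #ff8800 means engrave at S311, F3758. After flipping Y the toolpath is (55.289,20.454) → (34.046,66.252) → (31.699,60.987).

Shape 2 is a rectangle drawn with `<rect>`. Its stroke #ff8800 means engrave at S311, F3758. After flipping Y the toolpath is (42.303,134.190) → (70.732,134.190) → (70.732,83.249) → (42.303,83.249) → (42.303,134.190), returning to the start.

Shape 3 is a line segment drawn with `<path>`. Its stroke #ff8800 means engrave at S311, F3758. After flipping Y the toolpath is (131.182,189.432) → (142.619,220.510).

Shape 4 is a regular polygon drawn with `<path>`. Its stroke #ff8800 means engrave at S311, F3758. After flipping Y the toolpath is (173.060,144.405) → (148.302,140.891) → (137.310,163.351) → (155.274,180.746) → (177.369,169.036) → (173.060,144.405), returning to the start.

Shape 5 is a rectangle drawn with `<rect>`. Its stroke #ff8800 means engrave at S311, F3758. After flipping Y the toolpath is (101.549,175.191) → (148.927,175.191) → (148.927,133.593) → (101.549,133.593) → (101.549,175.191), returning to the start.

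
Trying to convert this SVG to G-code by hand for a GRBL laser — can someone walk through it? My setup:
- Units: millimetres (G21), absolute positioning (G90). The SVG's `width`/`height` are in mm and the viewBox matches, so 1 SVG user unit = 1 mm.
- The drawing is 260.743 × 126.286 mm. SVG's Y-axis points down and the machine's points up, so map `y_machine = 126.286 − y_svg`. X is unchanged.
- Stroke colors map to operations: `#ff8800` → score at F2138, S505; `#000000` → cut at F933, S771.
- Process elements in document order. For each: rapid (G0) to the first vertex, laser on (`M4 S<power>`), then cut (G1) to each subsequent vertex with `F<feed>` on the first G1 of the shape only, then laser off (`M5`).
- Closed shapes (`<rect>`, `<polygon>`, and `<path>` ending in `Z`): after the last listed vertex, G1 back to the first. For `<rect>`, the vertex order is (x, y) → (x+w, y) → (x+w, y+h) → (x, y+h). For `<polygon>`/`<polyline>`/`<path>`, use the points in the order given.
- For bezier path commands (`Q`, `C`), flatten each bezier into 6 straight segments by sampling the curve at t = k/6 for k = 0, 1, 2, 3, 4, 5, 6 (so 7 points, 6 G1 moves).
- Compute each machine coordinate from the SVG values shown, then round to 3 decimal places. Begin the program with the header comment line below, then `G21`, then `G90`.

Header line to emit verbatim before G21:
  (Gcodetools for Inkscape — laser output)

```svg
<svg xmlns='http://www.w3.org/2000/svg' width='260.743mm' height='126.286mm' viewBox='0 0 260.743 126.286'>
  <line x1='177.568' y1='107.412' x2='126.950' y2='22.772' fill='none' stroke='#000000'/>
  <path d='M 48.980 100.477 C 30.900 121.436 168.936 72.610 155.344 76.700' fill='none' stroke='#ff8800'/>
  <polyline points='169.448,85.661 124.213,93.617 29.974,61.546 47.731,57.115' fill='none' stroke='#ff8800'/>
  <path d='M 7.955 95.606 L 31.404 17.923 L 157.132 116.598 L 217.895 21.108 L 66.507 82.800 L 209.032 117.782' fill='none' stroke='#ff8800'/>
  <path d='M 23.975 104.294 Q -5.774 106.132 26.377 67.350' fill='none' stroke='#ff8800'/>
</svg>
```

1 u = 1 mm; y_m = 126.286 − y.

[1] `<line>` line segment, #000000→cut S771 F933: (177.568,18.874) → (126.950,103.514)

[2] `<path>` cubic bezier, #ff8800→score S505 F2138: (48.980,25.809) → (51.525,20.577) → (71.541,23.567) → (100.479,31.372) → (129.791,40.582) → (150.929,47.789) → (155.344,49.586)

[3] `<polyline>` open polyline, #ff8800→score S505 F2138: (169.448,40.625) → (124.213,32.669) → (29.974,64.740) → (47.731,69.171)

[4] `<path>` open polyline, #ff8800→score S505 F2138: (7.955,30.680) → (31.404,108.363) → (157.132,9.688) → (217.895,105.178) → (66.507,43.486) → (209.032,8.504)

[5] `<path>` quadratic bezier, #ff8800→score S505 F2138: (23.975,21.992) → (15.778,22.508) → (11.020,25.280) → (9.701,30.309) → (11.821,37.595) → (17.379,47.137) → (26.377,58.936)

(Gcodetools for Inkscape — laser output)
G21
G90
G0 X177.568 Y18.874
M4 S771
G1 X126.950 Y103.514 F933
M5
G0 X48.980 Y25.809
M4 S505
G1 X51.525 Y20.577 F2138
G1 X71.541 Y23.567
G1 X100.479 Y31.372
G1 X129.791 Y40.582
G1 X150.929 Y47.789
G1 X155.344 Y49.586
M5
G0 X169.448 Y40.625
M4 S505
G1 X124.213 Y32.669 F2138
G1 X29.974 Y64.740
G1 X47.731 Y69.171
M5
G0 X7.955 Y30.680
M4 S505
G1 X31.404 Y108.363 F2138
G1 X157.132 Y9.688
G1 X217.895 Y105.178
G1 X66.507 Y43.486
G1 X209.032 Y8.504
M5
G0 X23.975 Y21.992
M4 S505
G1 X15.778 Y22.508 F2138
G1 X11.020 Y25.280
G1 X9.701 Y30.309
G1 X11.821 Y37.595
G1 X17.379 Y47.137
G1 X26.377 Y58.936
M5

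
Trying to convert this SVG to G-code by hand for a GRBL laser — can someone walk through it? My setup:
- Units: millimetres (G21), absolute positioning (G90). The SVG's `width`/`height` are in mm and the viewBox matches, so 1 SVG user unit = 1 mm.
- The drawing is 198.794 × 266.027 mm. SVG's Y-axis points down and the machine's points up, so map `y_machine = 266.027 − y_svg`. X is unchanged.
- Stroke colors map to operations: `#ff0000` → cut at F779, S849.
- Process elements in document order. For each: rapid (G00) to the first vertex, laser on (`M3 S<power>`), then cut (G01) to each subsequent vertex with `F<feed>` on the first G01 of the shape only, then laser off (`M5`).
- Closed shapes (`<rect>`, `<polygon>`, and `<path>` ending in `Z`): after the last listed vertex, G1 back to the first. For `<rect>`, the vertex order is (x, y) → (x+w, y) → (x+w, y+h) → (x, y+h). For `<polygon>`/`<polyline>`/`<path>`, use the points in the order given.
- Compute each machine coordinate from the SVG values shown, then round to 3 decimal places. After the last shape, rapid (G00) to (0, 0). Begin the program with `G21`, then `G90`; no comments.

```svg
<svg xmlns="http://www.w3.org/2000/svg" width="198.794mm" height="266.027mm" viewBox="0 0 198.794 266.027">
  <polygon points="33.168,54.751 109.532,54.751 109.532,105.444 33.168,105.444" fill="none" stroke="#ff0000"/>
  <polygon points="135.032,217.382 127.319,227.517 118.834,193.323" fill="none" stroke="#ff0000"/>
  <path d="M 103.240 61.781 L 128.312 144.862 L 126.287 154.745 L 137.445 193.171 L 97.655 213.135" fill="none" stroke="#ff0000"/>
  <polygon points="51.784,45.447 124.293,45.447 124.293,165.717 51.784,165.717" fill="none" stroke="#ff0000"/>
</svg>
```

Since the viewBox matches the mm dimensions, user units are millimetres directly. The only transform is the Y-flip y_m = 266.027 − y_svg.

Shape 1 is a rectangle drawn with `<polygon>`. Its stroke #ff0000 means cut at S849, F779. After flipping Y the toolpath is (33.168,211.276) → (109.532,211.276) → (109.532,160.583) → (33.168,160.583) → (33.168,211.276), returning to the start.

Shape 2 is a closed polygon drawn with `<polygon>`. Its stroke #ff0000 means cut at S849, F779. After flipping Y the toolpath is (135.032,48.645) → (127.319,38.510) → (118.834,72.704) → (135.032,48.645), returning to the start.

Shape 3 is a open polyline drawn with `<path>`. Its stroke #ff0000 means cut at S849, F779. After flipping Y the toolpath is (103.240,204.246) → (128.312,121.165) → (126.287,111.282) → (137.445,72.856) → (97.655,52.892).

Shape 4 is a rectangle drawn with `<polygon>`. Its stroke #ff0000 means cut at S849, F779. After flipping Y the toolpath is (51.784,220.580) → (124.293,220.580) → (124.293,100.310) → (51.784,100.310) → (51.784,220.580), returning to the start.

G21
G90
G00 X33.168 Y211.276
M3 S849
G01 X109.532 Y211.276 F779
G01 X109.532 Y160.583
G01 X33.168 Y160.583
G01 X33.168 Y211.276
M5
G00 X135.032 Y48.645
M3 S849
G01 X127.319 Y38.510 F779
G01 X118.834 Y72.704
G01 X135.032 Y48.645
M5
G00 X103.240 Y204.246
M3 S849
G01 X128.312 Y121.165 F779
G01 X126.287 Y111.282
G01 X137.445 Y72.856
G01 X97.655 Y52.892
M5
G00 X51.784 Y220.580
M3 S849
G01 X124.293 Y220.580 F779
G01 X124.293 Y100.310
G01 X51.784 Y100.310
G01 X51.784 Y220.580
M5
G00 X0.000 Y0.000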